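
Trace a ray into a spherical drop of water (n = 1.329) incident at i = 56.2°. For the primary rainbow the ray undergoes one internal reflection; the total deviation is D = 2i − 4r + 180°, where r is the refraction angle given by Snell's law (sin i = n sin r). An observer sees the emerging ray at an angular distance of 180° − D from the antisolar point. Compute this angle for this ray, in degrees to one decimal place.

sin r = sin 56.2° / 1.329 = 0.8310/1.329 = 0.6253; r = 38.70°.
D = 2·56.2° − 4·38.70° + 180° = 112.40° − 154.81° + 180° = 137.59°.
Angle from antisolar point = 180° − D = 42.41°.

42.4°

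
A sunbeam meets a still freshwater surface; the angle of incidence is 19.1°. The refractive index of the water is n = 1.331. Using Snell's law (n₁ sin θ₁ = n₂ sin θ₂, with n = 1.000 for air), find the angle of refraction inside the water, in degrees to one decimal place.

14.2°

Snell: sin θ_r = sin θ_i / n = sin 19.1° / 1.331 = 0.3272 / 1.331 = 0.2458.
θ_r = arcsin(0.2458) = 14.23°.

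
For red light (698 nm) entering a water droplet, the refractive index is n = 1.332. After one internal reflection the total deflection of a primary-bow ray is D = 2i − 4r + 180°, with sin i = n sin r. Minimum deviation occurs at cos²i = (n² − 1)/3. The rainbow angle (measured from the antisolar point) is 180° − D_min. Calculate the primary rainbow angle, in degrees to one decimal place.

cos²i = (1.77422 − 1)/3 = 0.25807; i = arccos(0.50801) = 59.469°.
sin r = sin 59.469°/1.332 = 0.64666; r = 40.290°.
D_min = 2·59.469° − 4·40.290° + 180° = 137.776°.
Rainbow angle = 180° − D_min = 42.224°.

42.2°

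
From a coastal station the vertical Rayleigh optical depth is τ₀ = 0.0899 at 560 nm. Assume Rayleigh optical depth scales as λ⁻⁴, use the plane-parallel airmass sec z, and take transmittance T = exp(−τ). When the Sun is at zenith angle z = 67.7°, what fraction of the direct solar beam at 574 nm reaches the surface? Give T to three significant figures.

0.807

sec 67.7° = 2.6354.
τ = 0.0899 × (560/574)⁴ × 2.6354 = 0.0899 × 0.9060 × 2.6354 = 0.2146.
T = exp(−0.2146) = 0.8068.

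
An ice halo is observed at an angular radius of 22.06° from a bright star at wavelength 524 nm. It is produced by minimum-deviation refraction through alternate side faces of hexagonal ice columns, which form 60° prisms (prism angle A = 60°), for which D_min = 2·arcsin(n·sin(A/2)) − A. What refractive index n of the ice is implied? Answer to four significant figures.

Rearranging: n = sin((D_min + A)/2) / sin(A/2).
(D_min + A)/2 = (22.06° + 60°)/2 = 41.030°.
n = sin 41.030° / sin 30° = 0.6565 / 0.5000 = 1.3129.

1.313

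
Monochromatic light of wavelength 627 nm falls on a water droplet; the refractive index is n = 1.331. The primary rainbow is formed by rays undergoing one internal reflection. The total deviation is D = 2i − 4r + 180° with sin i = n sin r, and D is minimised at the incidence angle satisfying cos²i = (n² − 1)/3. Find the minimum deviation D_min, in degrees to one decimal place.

137.6°

cos²i = (1.77156 − 1)/3 = 0.25719; i = arccos(0.50714) = 59.527°.
sin r = sin 59.527°/1.331 = 0.64753; r = 40.356°.
D_min = 2·59.527° − 4·40.356° + 180° = 137.630°.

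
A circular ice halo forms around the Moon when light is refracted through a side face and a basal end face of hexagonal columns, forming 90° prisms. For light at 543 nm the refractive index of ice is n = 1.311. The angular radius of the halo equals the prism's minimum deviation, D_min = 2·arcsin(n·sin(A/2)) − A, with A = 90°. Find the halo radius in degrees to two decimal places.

45.95°

n·sin(A/2) = 1.311 × sin 45° = 1.311 × 0.7071 = 0.9270.
D_min = 2·arcsin(0.9270) − 90° = 2 × 67.974° − 90° = 45.949°.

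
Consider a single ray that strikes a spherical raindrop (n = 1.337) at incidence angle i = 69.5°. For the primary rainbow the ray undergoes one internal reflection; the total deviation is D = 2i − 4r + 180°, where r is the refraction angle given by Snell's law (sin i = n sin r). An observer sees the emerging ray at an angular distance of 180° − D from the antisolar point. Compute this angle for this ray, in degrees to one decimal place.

38.9°

sin r = sin 69.5° / 1.337 = 0.9367/1.337 = 0.7006; r = 44.47°.
D = 2·69.5° − 4·44.47° + 180° = 139.00° − 177.89° + 180° = 141.11°.
Angle from antisolar point = 180° − D = 38.89°.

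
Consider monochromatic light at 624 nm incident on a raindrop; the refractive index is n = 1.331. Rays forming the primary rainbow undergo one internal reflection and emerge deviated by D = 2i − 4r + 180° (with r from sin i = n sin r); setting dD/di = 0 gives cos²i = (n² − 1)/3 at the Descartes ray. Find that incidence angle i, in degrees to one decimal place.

59.5°

cos²i = (1.331² − 1)/3 = (1.77156 − 1)/3 = 0.25719.
cos i = 0.50714, so i = 59.527°.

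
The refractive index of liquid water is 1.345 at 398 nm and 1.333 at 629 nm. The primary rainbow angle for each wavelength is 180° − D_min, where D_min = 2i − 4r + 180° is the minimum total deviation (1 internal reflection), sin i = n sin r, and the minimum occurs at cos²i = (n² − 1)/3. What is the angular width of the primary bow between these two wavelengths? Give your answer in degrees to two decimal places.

At 398 nm (n = 1.345): cos²i = 0.26967 → i = 58.715°, r = 39.448°, D_min = 139.635°, rainbow angle = 40.365°.
At 629 nm (n = 1.333): cos²i = 0.25896 → i = 59.410°, r = 40.225°, D_min = 137.922°, rainbow angle = 42.078°.
Angular width = |40.365° − 42.078°| = 1.713°.

1.71°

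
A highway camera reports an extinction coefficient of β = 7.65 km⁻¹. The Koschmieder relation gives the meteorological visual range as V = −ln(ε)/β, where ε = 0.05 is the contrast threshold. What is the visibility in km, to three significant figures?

0.392 km

V = −ln(0.05) / 7.65 = 2.996 / 7.65 = 0.3916 km.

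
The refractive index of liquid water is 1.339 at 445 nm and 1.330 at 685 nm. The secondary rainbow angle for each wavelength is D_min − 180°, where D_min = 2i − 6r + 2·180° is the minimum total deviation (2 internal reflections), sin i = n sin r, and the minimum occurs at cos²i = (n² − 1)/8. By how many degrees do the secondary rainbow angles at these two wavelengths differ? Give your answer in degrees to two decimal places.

2.35°

At 445 nm (n = 1.339): cos²i = 0.09912 → i = 71.650°, r = 45.141°, D_min = 232.451°, rainbow angle = 52.451°.
At 685 nm (n = 1.330): cos²i = 0.09611 → i = 71.940°, r = 45.630°, D_min = 230.101°, rainbow angle = 50.101°.
Angular width = |52.451° − 50.101°| = 2.350°.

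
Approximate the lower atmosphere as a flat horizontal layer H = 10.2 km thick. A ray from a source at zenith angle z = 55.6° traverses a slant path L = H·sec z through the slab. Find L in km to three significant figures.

sec z = 1/cos 55.6° = 1.7700.
L = 10.2 × 1.7700 = 18.054 km.

18.1 km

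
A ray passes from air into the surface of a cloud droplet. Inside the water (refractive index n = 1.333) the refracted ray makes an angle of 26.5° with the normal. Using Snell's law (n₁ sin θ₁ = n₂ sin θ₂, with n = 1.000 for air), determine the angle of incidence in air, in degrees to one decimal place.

Snell: sin θ_i = n · sin θ_r = 1.333 × sin 26.5° = 1.333 × 0.4462 = 0.5948.
θ_i = arcsin(0.5948) = 36.50°.

36.5°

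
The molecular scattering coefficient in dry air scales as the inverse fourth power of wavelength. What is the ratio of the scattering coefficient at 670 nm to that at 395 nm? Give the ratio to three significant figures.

Rayleigh scattering ∝ λ⁻⁴, so the ratio of coefficients is the inverse fourth power of the wavelength ratio.
σ(670)/σ(395) = (395/670)⁴ = (0.5896)⁴ = 0.1208.

0.121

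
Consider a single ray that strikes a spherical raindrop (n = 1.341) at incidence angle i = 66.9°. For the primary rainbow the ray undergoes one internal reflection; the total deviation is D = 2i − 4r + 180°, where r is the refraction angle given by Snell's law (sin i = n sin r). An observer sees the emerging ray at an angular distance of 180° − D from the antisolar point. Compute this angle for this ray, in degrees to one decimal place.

sin r = sin 66.9° / 1.341 = 0.9198/1.341 = 0.6859; r = 43.31°.
D = 2·66.9° − 4·43.31° + 180° = 133.80° − 173.23° + 180° = 140.57°.
Angle from antisolar point = 180° − D = 39.43°.

39.4°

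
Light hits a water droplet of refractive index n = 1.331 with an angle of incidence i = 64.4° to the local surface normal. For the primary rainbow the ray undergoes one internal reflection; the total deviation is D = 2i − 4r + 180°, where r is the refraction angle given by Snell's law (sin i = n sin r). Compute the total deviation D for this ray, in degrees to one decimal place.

sin r = sin 64.4° / 1.331 = 0.9018/1.331 = 0.6776; r = 42.65°.
D = 2·64.4° − 4·42.65° + 180° = 128.80° − 170.61° + 180° = 138.19°.

138.2°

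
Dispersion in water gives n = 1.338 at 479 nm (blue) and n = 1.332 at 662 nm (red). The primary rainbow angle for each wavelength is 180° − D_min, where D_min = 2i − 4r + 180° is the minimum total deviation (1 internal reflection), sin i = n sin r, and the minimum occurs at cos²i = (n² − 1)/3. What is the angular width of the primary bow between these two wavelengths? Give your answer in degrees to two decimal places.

At 479 nm (n = 1.338): cos²i = 0.26341 → i = 59.120°, r = 39.899°, D_min = 138.643°, rainbow angle = 41.357°.
At 662 nm (n = 1.332): cos²i = 0.25807 → i = 59.469°, r = 40.290°, D_min = 137.776°, rainbow angle = 42.224°.
Angular width = |41.357° − 42.224°| = 0.867°.

0.87°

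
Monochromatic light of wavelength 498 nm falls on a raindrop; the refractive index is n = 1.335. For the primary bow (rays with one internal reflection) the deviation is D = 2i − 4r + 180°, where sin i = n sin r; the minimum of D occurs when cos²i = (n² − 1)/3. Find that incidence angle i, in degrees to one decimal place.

cos²i = (1.335² − 1)/3 = (1.78222 − 1)/3 = 0.26074.
cos i = 0.51063, so i = 59.294°.

59.3°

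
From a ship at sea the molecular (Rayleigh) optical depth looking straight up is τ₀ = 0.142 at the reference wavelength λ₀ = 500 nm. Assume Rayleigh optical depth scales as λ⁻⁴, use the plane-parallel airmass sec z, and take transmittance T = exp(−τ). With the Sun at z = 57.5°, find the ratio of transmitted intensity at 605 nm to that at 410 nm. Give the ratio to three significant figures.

Airmass: sec 57.5° = 1.8612.
τ(605 nm) = 0.142 × (500/605)⁴ × 1.8612 = 0.142 × 0.4665 × 1.8612 = 0.1233.
τ(410 nm) = 0.142 × (500/410)⁴ × 1.8612 = 0.142 × 2.2118 × 1.8612 = 0.5845.
T(605)/T(410) = exp(τ_B − τ_A) = exp(0.4613) = 1.5861.

1.59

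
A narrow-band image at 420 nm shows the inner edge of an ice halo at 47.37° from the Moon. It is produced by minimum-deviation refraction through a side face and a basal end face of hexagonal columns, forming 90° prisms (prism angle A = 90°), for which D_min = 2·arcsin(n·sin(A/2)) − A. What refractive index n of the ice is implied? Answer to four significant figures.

1.317

Rearranging: n = sin((D_min + A)/2) / sin(A/2).
(D_min + A)/2 = (47.37° + 90°)/2 = 68.685°.
n = sin 68.685° / sin 45° = 0.9316 / 0.7071 = 1.3175.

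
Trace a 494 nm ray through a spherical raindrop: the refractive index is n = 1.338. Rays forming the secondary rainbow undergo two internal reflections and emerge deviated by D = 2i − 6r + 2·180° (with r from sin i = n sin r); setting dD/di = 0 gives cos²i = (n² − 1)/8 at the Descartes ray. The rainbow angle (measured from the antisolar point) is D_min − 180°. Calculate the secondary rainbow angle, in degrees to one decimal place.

cos²i = (1.79024 − 1)/8 = 0.09878; i = arccos(0.31429) = 71.682°.
sin r = sin 71.682°/1.338 = 0.70951; r = 45.195°.
D_min = 2·71.682° − 6·45.195° + 360° = 232.193°.
Rainbow angle = D_min − 180° = 52.193°.

52.2°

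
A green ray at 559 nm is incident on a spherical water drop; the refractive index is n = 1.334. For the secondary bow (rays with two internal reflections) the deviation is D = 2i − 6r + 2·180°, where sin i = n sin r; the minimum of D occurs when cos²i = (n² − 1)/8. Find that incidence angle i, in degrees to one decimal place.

71.8°

cos²i = (1.334² − 1)/8 = (1.77956 − 1)/8 = 0.09744.
cos i = 0.31216, so i = 71.810°.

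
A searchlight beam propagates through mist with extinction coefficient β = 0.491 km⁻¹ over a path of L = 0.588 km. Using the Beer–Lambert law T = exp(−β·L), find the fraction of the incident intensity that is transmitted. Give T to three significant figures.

τ = β·L = 0.491 × 0.588 = 0.2887.
T = exp(−0.2887) = 0.7492.

0.749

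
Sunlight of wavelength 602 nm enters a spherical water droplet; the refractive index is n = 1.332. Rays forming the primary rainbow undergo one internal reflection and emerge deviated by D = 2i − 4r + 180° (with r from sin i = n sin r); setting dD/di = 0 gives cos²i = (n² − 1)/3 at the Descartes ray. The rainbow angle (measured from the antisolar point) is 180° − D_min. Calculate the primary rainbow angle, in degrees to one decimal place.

42.2°

cos²i = (1.77422 − 1)/3 = 0.25807; i = arccos(0.50801) = 59.469°.
sin r = sin 59.469°/1.332 = 0.64666; r = 40.290°.
D_min = 2·59.469° − 4·40.290° + 180° = 137.776°.
Rainbow angle = 180° − D_min = 42.224°.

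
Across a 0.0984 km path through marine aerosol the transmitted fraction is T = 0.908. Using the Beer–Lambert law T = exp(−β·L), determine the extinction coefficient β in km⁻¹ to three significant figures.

0.981 km⁻¹

Beer–Lambert: T = exp(−βL) ⇒ β = −ln(T)/L = −ln(0.908)/0.0984 = 0.0965/0.0984 = 0.9808 km⁻¹.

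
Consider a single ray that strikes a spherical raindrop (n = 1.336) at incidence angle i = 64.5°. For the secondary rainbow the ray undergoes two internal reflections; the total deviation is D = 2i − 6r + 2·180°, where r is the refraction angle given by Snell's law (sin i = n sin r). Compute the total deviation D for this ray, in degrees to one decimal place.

234.0°

sin r = sin 64.5° / 1.336 = 0.9026/1.336 = 0.6756; r = 42.50°.
D = 2·64.5° − 6·42.50° + 2·180° = 129.00° − 255.00° + 360° = 234.00°.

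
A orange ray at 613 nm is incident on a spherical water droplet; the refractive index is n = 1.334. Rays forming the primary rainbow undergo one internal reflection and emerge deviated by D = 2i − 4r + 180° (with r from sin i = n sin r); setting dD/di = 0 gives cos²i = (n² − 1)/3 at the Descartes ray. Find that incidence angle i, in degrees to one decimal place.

cos²i = (1.334² − 1)/3 = (1.77956 − 1)/3 = 0.25985.
cos i = 0.50976, so i = 59.352°.

59.4°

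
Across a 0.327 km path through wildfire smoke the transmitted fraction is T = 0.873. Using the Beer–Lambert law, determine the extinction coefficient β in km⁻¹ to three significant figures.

0.415 km⁻¹

Beer–Lambert: T = exp(−βL) ⇒ β = −ln(T)/L = −ln(0.873)/0.327 = 0.1358/0.327 = 0.4154 km⁻¹.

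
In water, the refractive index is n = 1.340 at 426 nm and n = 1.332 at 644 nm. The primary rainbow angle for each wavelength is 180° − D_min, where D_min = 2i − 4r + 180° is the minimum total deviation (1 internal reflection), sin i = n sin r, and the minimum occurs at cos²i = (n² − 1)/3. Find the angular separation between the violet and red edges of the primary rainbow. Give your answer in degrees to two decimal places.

At 426 nm (n = 1.340): cos²i = 0.26520 → i = 59.004°, r = 39.770°, D_min = 138.929°, rainbow angle = 41.071°.
At 644 nm (n = 1.332): cos²i = 0.25807 → i = 59.469°, r = 40.290°, D_min = 137.776°, rainbow angle = 42.224°.
Angular width = |41.071° − 42.224°| = 1.153°.

1.15°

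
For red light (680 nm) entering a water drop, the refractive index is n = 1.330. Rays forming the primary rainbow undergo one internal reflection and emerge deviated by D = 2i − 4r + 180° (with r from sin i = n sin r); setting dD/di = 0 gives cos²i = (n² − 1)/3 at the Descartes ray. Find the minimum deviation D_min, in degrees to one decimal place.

137.5°

cos²i = (1.76890 − 1)/3 = 0.25630; i = arccos(0.50626) = 59.585°.
sin r = sin 59.585°/1.330 = 0.64841; r = 40.422°.
D_min = 2·59.585° − 4·40.422° + 180° = 137.484°.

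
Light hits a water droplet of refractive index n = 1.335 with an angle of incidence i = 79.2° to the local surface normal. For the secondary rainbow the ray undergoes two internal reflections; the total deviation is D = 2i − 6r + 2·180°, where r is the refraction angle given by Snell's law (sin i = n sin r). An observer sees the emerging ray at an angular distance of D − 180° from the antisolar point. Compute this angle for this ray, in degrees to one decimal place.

54.2°

sin r = sin 79.2° / 1.335 = 0.9823/1.335 = 0.7358; r = 47.37°.
D = 2·79.2° − 6·47.37° + 2·180° = 158.40° − 284.25° + 360° = 234.15°.
Angle from antisolar point = D − 180° = 54.15°.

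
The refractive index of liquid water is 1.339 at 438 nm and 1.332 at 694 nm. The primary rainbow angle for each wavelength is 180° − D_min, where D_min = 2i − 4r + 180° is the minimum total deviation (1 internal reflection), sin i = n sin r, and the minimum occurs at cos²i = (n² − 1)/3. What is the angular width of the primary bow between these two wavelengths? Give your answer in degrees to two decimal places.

At 438 nm (n = 1.339): cos²i = 0.26431 → i = 59.062°, r = 39.834°, D_min = 138.786°, rainbow angle = 41.214°.
At 694 nm (n = 1.332): cos²i = 0.25807 → i = 59.469°, r = 40.290°, D_min = 137.776°, rainbow angle = 42.224°.
Angular width = |41.214° − 42.224°| = 1.010°.

1.01°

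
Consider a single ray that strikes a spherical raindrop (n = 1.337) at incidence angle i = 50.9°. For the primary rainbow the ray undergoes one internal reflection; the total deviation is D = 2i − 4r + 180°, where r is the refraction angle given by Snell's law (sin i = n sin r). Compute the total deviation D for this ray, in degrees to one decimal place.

sin r = sin 50.9° / 1.337 = 0.7760/1.337 = 0.5804; r = 35.48°.
D = 2·50.9° − 4·35.48° + 180° = 101.80° − 141.93° + 180° = 139.87°.

139.9°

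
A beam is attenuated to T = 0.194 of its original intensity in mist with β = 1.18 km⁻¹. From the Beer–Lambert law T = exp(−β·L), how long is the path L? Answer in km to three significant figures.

1.39 km

Beer–Lambert: T = exp(−βL) ⇒ L = −ln(T)/β = −ln(0.194)/1.18 = 1.6399/1.18 = 1.39 km.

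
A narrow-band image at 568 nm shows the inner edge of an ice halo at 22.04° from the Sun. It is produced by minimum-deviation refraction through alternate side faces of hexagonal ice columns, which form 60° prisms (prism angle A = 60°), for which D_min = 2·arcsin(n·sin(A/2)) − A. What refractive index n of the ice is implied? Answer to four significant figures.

1.313

Rearranging: n = sin((D_min + A)/2) / sin(A/2).
(D_min + A)/2 = (22.04° + 60°)/2 = 41.020°.
n = sin 41.020° / sin 30° = 0.6563 / 0.5000 = 1.3126.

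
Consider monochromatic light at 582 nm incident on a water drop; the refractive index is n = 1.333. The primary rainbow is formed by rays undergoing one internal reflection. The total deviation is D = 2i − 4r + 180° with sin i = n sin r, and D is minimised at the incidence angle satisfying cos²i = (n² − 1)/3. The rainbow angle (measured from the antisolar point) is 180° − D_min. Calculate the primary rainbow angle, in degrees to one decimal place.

cos²i = (1.77689 − 1)/3 = 0.25896; i = arccos(0.50888) = 59.410°.
sin r = sin 59.410°/1.333 = 0.64579; r = 40.225°.
D_min = 2·59.410° − 4·40.225° + 180° = 137.922°.
Rainbow angle = 180° − D_min = 42.078°.

42.1°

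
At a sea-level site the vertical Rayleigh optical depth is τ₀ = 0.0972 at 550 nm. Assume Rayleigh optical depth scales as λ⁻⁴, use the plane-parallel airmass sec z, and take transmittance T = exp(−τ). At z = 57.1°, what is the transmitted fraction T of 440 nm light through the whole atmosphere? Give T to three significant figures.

sec 57.1° = 1.8410.
τ = 0.0972 × (550/440)⁴ × 1.8410 = 0.0972 × 2.4414 × 1.8410 = 0.4369.
T = exp(−0.4369) = 0.6460.

0.646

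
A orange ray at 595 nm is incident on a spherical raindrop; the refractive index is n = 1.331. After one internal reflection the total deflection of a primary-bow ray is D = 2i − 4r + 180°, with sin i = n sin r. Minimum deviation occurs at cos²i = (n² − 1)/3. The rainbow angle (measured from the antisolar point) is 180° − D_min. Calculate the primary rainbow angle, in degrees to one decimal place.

42.4°

cos²i = (1.77156 − 1)/3 = 0.25719; i = arccos(0.50714) = 59.527°.
sin r = sin 59.527°/1.331 = 0.64753; r = 40.356°.
D_min = 2·59.527° − 4·40.356° + 180° = 137.630°.
Rainbow angle = 180° − D_min = 42.370°.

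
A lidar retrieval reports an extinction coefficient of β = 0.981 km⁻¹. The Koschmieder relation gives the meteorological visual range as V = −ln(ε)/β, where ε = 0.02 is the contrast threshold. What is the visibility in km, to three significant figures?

V = −ln(0.02) / 0.981 = 3.912 / 0.981 = 3.9878 km.

3.99 km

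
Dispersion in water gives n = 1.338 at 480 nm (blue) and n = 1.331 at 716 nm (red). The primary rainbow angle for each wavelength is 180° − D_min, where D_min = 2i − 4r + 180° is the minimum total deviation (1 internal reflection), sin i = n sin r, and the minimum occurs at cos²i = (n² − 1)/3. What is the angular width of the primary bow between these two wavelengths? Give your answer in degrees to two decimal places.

1.01°

At 480 nm (n = 1.338): cos²i = 0.26341 → i = 59.120°, r = 39.899°, D_min = 138.643°, rainbow angle = 41.357°.
At 716 nm (n = 1.331): cos²i = 0.25719 → i = 59.527°, r = 40.356°, D_min = 137.630°, rainbow angle = 42.370°.
Angular width = |41.357° − 42.370°| = 1.013°.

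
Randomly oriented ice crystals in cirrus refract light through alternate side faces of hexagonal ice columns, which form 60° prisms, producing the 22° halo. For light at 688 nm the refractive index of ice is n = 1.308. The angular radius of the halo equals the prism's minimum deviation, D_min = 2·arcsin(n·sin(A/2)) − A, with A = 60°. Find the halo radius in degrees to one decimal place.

n·sin(A/2) = 1.308 × sin 30° = 1.308 × 0.5000 = 0.6540.
D_min = 2·arcsin(0.6540) − 60° = 2 × 40.844° − 60° = 21.688°.

21.7°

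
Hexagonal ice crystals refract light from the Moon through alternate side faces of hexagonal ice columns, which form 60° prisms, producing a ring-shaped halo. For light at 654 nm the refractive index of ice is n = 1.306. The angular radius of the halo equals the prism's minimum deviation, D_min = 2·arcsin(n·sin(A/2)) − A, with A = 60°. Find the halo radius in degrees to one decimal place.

n·sin(A/2) = 1.306 × sin 30° = 1.306 × 0.5000 = 0.6530.
D_min = 2·arcsin(0.6530) − 60° = 2 × 40.768° − 60° = 21.536°.

21.5°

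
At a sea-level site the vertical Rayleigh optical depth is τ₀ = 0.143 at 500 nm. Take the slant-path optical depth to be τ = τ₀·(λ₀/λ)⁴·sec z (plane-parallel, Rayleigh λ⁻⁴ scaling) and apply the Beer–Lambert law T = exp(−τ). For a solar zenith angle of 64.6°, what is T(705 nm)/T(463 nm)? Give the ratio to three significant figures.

1.45

Airmass: sec 64.6° = 2.3314.
τ(705 nm) = 0.143 × (500/705)⁴ × 2.3314 = 0.143 × 0.2530 × 2.3314 = 0.0843.
τ(463 nm) = 0.143 × (500/463)⁴ × 2.3314 = 0.143 × 1.3601 × 2.3314 = 0.4534.
T(705)/T(463) = exp(τ_B − τ_A) = exp(0.3691) = 1.4464.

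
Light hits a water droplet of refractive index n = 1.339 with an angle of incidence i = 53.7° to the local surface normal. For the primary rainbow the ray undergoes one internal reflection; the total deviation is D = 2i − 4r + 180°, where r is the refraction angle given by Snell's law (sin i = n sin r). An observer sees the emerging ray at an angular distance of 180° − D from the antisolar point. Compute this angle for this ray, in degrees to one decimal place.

40.6°

sin r = sin 53.7° / 1.339 = 0.8059/1.339 = 0.6019; r = 37.01°.
D = 2·53.7° − 4·37.01° + 180° = 107.40° − 148.02° + 180° = 139.38°.
Angle from antisolar point = 180° − D = 40.62°.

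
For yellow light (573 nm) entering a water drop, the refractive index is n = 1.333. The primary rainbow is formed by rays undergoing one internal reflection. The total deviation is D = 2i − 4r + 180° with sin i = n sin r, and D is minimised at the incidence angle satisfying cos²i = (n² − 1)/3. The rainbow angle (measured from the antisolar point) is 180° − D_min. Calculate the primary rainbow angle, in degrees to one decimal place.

42.1°

cos²i = (1.77689 − 1)/3 = 0.25896; i = arccos(0.50888) = 59.410°.
sin r = sin 59.410°/1.333 = 0.64579; r = 40.225°.
D_min = 2·59.410° − 4·40.225° + 180° = 137.922°.
Rainbow angle = 180° − D_min = 42.078°.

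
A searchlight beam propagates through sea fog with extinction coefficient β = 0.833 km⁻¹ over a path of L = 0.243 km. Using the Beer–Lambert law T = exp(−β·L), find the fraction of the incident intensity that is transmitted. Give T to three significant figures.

0.817

τ = β·L = 0.833 × 0.243 = 0.2024.
T = exp(−0.2024) = 0.8168.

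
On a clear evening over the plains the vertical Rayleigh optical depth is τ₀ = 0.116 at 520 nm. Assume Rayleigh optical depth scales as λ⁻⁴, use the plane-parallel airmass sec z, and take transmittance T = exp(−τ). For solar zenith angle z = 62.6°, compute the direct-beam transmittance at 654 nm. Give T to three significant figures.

0.904

sec 62.6° = 2.1730.
τ = 0.116 × (520/654)⁴ × 2.1730 = 0.116 × 0.3997 × 2.1730 = 0.1007.
T = exp(−0.1007) = 0.9042.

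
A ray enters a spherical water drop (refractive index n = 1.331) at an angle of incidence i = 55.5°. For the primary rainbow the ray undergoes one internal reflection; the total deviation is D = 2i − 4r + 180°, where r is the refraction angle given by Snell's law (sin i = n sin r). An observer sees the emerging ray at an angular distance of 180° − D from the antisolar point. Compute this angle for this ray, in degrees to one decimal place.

42.0°

sin r = sin 55.5° / 1.331 = 0.8241/1.331 = 0.6192; r = 38.26°.
D = 2·55.5° − 4·38.26° + 180° = 111.00° − 153.02° + 180° = 137.98°.
Angle from antisolar point = 180° − D = 42.02°.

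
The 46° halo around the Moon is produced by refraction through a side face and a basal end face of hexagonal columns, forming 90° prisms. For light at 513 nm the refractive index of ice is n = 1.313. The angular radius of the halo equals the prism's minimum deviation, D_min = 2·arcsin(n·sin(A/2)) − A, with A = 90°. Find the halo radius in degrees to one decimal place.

n·sin(A/2) = 1.313 × sin 45° = 1.313 × 0.7071 = 0.9284.
D_min = 2·arcsin(0.9284) − 90° = 2 × 68.192° − 90° = 46.383°.

46.4°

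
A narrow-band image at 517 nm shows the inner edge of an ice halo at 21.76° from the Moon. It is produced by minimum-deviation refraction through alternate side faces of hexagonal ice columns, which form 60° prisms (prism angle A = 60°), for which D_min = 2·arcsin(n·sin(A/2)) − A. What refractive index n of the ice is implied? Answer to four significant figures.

1.309

Rearranging: n = sin((D_min + A)/2) / sin(A/2).
(D_min + A)/2 = (21.76° + 60°)/2 = 40.880°.
n = sin 40.880° / sin 30° = 0.6545 / 0.5000 = 1.3090.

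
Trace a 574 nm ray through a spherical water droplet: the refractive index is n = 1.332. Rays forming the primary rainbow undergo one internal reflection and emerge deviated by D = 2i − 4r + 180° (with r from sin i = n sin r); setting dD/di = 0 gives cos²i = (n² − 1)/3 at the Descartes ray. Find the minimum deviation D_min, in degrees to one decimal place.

137.8°

cos²i = (1.77422 − 1)/3 = 0.25807; i = arccos(0.50801) = 59.469°.
sin r = sin 59.469°/1.332 = 0.64666; r = 40.290°.
D_min = 2·59.469° − 4·40.290° + 180° = 137.776°.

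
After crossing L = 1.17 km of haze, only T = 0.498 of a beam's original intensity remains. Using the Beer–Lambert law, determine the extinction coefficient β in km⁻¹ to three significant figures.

0.596 km⁻¹

Beer–Lambert: T = exp(−βL) ⇒ β = −ln(T)/L = −ln(0.498)/1.17 = 0.6972/1.17 = 0.5959 km⁻¹.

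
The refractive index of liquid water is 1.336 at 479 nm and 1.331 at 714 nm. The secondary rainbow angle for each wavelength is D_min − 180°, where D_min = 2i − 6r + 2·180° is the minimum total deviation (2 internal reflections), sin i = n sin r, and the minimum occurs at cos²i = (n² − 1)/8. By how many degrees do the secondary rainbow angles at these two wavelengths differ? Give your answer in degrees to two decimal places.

At 479 nm (n = 1.336): cos²i = 0.09811 → i = 71.746°, r = 45.303°, D_min = 231.674°, rainbow angle = 51.674°.
At 714 nm (n = 1.331): cos²i = 0.09645 → i = 71.907°, r = 45.575°, D_min = 230.365°, rainbow angle = 50.365°.
Angular width = |51.674° − 50.365°| = 1.309°.

1.31°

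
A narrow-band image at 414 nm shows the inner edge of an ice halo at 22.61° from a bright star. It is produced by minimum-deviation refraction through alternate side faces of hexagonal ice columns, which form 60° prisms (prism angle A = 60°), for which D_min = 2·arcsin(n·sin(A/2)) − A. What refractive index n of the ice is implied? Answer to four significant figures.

1.320

Rearranging: n = sin((D_min + A)/2) / sin(A/2).
(D_min + A)/2 = (22.61° + 60°)/2 = 41.305°.
n = sin 41.305° / sin 30° = 0.6601 / 0.5000 = 1.3201.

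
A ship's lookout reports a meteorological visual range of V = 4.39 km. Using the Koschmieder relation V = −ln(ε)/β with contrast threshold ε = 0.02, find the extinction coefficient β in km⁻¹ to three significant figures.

0.891 km⁻¹

β = −ln(0.02) / V = 3.912 / 4.39 = 0.8911 km⁻¹.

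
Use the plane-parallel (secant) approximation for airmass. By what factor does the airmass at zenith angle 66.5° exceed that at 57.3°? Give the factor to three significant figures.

X(66.5°)/X(57.3°) = sec 66.5° / sec 57.3° = cos 57.3° / cos 66.5° = 0.5402/0.3987 = 1.3548.

1.35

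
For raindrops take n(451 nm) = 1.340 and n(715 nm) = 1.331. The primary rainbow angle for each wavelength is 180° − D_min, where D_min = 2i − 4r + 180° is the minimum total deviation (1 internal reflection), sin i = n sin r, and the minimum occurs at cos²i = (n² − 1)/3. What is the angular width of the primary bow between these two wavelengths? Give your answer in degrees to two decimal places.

1.30°

At 451 nm (n = 1.340): cos²i = 0.26520 → i = 59.004°, r = 39.770°, D_min = 138.929°, rainbow angle = 41.071°.
At 715 nm (n = 1.331): cos²i = 0.25719 → i = 59.527°, r = 40.356°, D_min = 137.630°, rainbow angle = 42.370°.
Angular width = |41.071° − 42.370°| = 1.299°.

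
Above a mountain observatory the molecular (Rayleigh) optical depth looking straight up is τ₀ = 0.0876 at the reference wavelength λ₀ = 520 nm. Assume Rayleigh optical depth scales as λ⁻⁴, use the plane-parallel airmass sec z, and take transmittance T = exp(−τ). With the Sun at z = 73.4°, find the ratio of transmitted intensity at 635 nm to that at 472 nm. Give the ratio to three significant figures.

Airmass: sec 73.4° = 3.5003.
τ(635 nm) = 0.0876 × (520/635)⁴ × 3.5003 = 0.0876 × 0.4497 × 3.5003 = 0.1379.
τ(472 nm) = 0.0876 × (520/472)⁴ × 3.5003 = 0.0876 × 1.4731 × 3.5003 = 0.4517.
T(635)/T(472) = exp(τ_B − τ_A) = exp(0.3138) = 1.3686.

1.37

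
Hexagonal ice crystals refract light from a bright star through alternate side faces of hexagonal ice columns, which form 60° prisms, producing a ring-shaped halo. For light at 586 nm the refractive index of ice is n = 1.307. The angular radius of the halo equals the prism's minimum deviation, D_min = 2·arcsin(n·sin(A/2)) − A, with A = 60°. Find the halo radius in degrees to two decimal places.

21.61°

n·sin(A/2) = 1.307 × sin 30° = 1.307 × 0.5000 = 0.6535.
D_min = 2·arcsin(0.6535) − 60° = 2 × 40.806° − 60° = 21.612°.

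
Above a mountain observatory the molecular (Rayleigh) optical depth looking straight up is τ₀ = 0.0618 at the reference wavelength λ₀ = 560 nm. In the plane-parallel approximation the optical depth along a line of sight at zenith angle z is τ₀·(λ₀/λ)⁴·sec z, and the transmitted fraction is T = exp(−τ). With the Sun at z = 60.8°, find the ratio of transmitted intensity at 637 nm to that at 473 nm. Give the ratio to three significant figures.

1.19

Airmass: sec 60.8° = 2.0498.
τ(637 nm) = 0.0618 × (560/637)⁴ × 2.0498 = 0.0618 × 0.5973 × 2.0498 = 0.0757.
τ(473 nm) = 0.0618 × (560/473)⁴ × 2.0498 = 0.0618 × 1.9648 × 2.0498 = 0.2489.
T(637)/T(473) = exp(τ_B − τ_A) = exp(0.1732) = 1.1891.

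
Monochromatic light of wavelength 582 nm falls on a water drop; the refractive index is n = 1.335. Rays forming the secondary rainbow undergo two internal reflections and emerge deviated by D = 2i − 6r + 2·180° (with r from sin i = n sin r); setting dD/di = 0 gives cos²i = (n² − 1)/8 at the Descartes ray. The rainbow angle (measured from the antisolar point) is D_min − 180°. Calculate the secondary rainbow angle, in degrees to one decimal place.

cos²i = (1.78222 − 1)/8 = 0.09778; i = arccos(0.31269) = 71.778°.
sin r = sin 71.778°/1.335 = 0.71150; r = 45.357°.
D_min = 2·71.778° − 6·45.357° + 360° = 231.414°.
Rainbow angle = D_min − 180° = 51.414°.

51.4°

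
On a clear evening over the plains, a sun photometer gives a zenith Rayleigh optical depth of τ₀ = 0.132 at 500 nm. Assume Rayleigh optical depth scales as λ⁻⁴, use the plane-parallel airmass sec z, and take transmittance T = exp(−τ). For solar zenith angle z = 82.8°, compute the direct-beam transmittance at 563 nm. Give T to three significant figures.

sec 82.8° = 7.9787.
τ = 0.132 × (500/563)⁴ × 7.9787 = 0.132 × 0.6221 × 7.9787 = 0.6552.
T = exp(−0.6552) = 0.5194.

0.519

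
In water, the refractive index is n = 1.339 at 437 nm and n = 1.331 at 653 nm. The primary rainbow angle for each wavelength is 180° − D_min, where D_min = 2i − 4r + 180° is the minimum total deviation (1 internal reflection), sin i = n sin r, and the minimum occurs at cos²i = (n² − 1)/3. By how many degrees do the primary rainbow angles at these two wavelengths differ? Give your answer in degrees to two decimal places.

At 437 nm (n = 1.339): cos²i = 0.26431 → i = 59.062°, r = 39.834°, D_min = 138.786°, rainbow angle = 41.214°.
At 653 nm (n = 1.331): cos²i = 0.25719 → i = 59.527°, r = 40.356°, D_min = 137.630°, rainbow angle = 42.370°.
Angular width = |41.214° − 42.370°| = 1.156°.

1.16°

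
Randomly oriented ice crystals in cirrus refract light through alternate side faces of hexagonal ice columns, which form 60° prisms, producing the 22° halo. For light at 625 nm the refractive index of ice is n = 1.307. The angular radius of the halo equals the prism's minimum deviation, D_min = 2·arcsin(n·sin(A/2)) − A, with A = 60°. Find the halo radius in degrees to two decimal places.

n·sin(A/2) = 1.307 × sin 30° = 1.307 × 0.5000 = 0.6535.
D_min = 2·arcsin(0.6535) − 60° = 2 × 40.806° − 60° = 21.612°.

21.61°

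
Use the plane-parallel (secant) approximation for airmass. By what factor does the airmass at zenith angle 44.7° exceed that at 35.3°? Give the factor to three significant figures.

1.15

X(44.7°)/X(35.3°) = sec 44.7° / sec 35.3° = cos 35.3° / cos 44.7° = 0.8161/0.7108 = 1.1482.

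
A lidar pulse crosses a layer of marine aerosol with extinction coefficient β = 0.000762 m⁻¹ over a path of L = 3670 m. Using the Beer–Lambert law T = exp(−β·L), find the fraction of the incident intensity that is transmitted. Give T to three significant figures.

0.0610

τ = β·L = 0.000762 × 3670 = 2.7965.
T = exp(−2.7965) = 0.0610.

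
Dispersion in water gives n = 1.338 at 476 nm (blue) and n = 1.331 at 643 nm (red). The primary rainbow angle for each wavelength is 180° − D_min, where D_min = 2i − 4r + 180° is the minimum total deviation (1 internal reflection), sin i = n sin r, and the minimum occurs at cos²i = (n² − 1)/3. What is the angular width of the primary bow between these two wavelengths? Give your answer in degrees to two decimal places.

1.01°

At 476 nm (n = 1.338): cos²i = 0.26341 → i = 59.120°, r = 39.899°, D_min = 138.643°, rainbow angle = 41.357°.
At 643 nm (n = 1.331): cos²i = 0.25719 → i = 59.527°, r = 40.356°, D_min = 137.630°, rainbow angle = 42.370°.
Angular width = |41.357° − 42.370°| = 1.013°.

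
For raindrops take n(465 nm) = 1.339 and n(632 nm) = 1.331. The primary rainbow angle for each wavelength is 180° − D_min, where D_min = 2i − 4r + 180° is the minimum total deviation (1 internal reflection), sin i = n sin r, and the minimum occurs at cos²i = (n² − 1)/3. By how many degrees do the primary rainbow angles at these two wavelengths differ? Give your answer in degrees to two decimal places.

1.16°

At 465 nm (n = 1.339): cos²i = 0.26431 → i = 59.062°, r = 39.834°, D_min = 138.786°, rainbow angle = 41.214°.
At 632 nm (n = 1.331): cos²i = 0.25719 → i = 59.527°, r = 40.356°, D_min = 137.630°, rainbow angle = 42.370°.
Angular width = |41.214° − 42.370°| = 1.156°.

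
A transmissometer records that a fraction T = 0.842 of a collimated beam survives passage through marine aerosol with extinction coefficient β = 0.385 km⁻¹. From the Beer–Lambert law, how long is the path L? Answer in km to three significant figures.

Beer–Lambert: T = exp(−βL) ⇒ L = −ln(T)/β = −ln(0.842)/0.385 = 0.1720/0.385 = 0.4467 km.

0.447 km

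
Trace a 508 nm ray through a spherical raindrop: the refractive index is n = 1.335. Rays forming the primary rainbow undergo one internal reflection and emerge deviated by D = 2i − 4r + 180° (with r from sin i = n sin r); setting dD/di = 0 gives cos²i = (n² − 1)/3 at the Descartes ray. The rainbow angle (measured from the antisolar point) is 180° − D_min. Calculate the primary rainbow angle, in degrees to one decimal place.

41.8°

cos²i = (1.78222 − 1)/3 = 0.26074; i = arccos(0.51063) = 59.294°.
sin r = sin 59.294°/1.335 = 0.64405; r = 40.094°.
D_min = 2·59.294° − 4·40.094° + 180° = 138.212°.
Rainbow angle = 180° − D_min = 41.788°.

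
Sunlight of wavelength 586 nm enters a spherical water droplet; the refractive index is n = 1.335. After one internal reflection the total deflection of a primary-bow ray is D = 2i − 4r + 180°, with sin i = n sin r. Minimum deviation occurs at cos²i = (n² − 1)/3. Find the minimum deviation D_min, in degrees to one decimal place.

cos²i = (1.78222 − 1)/3 = 0.26074; i = arccos(0.51063) = 59.294°.
sin r = sin 59.294°/1.335 = 0.64405; r = 40.094°.
D_min = 2·59.294° − 4·40.094° + 180° = 138.212°.

138.2°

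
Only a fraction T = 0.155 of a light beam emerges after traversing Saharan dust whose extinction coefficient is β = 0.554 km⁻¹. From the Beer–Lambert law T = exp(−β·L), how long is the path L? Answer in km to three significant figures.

3.37 km

Beer–Lambert: T = exp(−βL) ⇒ L = −ln(T)/β = −ln(0.155)/0.554 = 1.8643/0.554 = 3.365 km.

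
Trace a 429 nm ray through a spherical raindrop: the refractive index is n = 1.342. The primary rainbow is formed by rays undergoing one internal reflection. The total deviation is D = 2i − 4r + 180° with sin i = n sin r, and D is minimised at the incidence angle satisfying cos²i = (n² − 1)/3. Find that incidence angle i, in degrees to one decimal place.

58.9°

cos²i = (1.342² − 1)/3 = (1.80096 − 1)/3 = 0.26699.
cos i = 0.51671, so i = 58.888°.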